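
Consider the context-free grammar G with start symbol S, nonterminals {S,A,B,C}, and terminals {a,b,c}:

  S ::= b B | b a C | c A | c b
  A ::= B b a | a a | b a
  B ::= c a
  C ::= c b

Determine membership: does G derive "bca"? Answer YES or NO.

CNF form of G:
  S -> T0 B | T0 X4 | T2 A | T2 T0
  A -> B X3 | T0 T1 | T1 T1
  B -> T2 T1
  C -> T2 T0
  T0 -> b
  T1 -> a
  T2 -> c
  X3 -> T0 T1
  X4 -> T1 C

CYK table (by increasing span):
  cell(0,0) b: {T0}  orig:{}
  cell(1,1) c: {T2}  orig:{}
  cell(2,2) a: {T1}  orig:{}
  cell(0,1) bc: ∅
  cell(1,2) ca: {B}
  cell(0,2) bca: {S}

S ∈ T[0,2] ⇒ YES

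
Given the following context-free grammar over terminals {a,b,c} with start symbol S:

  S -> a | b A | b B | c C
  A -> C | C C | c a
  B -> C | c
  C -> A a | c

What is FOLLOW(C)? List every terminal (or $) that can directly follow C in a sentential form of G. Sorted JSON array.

Compute FIRST by fixpoint:
iter 1:
  A via A→c a: +{c}
  B via B→c: +{c}
  C via C→A a: +{c}
  S via S→a: +{a}
  S via S→b A: +{b}
  S via S→c C: +{c}
  S: {a,b,c}  A: {c}  B: {c}  C: {c}
iter 2: done
  S: {a,b,c}  A: {c}  B: {c}  C: {c}

Compute FOLLOW by fixpoint:
seed FOLLOW(S) with $
pass 1:
  A→C C: FOLLOW(C) ⊇ FIRST(C) = {c}; new: +{c}
  C→A a: FOLLOW(A) ⊇ FIRST(a) = {a}; new: +{a}
  S→b A: FOLLOW(A) ⊇ FOLLOW(S) ⊇ {$}; new: +{$}
  S→b B: FOLLOW(B) ⊇ FOLLOW(S) ⊇ {$}; new: +{$}
  S→c C: FOLLOW(C) ⊇ FOLLOW(S) ⊇ {$}; new: +{$}
  FOLLOW(S)={$}  FOLLOW(A)={$,a}  FOLLOW(B)={$}  FOLLOW(C)={$,c}
pass 2:
  A→C: FOLLOW(C) ⊇ FOLLOW(A) ⊇ {$,a}; new: +{a}
  FOLLOW(S)={$}  FOLLOW(A)={$,a}  FOLLOW(B)={$}  FOLLOW(C)={$,a,c}
pass 3: done
  FOLLOW(S)={$}  FOLLOW(A)={$,a}  FOLLOW(B)={$}  FOLLOW(C)={$,a,c}

FOLLOW(C) = ["$", "a", "c"]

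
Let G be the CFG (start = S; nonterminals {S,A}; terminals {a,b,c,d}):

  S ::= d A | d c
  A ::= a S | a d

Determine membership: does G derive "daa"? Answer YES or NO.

Convert to CNF:
  S -> T1 A | T1 T2
  A -> T0 S | T0 T1
  T0 -> a
  T1 -> d
  T2 -> c

CYK table (by increasing span):
  [0..0]={T1}  "d"  orig:{}
  [1..1]={T0}  "a"  orig:{}
  [2..2]={T0}  "a"  orig:{}
  [0..1]=∅  "da"
  [1..2]=∅  "aa"
  [0..2]=∅  "daa"

S ∉ T[0,2] ⇒ NO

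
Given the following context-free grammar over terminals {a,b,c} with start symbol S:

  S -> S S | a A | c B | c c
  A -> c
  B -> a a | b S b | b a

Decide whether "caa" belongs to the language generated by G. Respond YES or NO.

CNF form of G:
  S -> S S | T0 A | T2 B | T2 T2
  A -> c
  B -> T0 T0 | T1 T0 | T1 X3
  T0 -> a
  T1 -> b
  T2 -> c
  X3 -> S T1

CYK table (by increasing span):
  cell(0,0) c: {A,T2}  orig:{A}
  cell(1,1) a: {T0}  orig:{}
  cell(2,2) a: {T0}  orig:{}
  cell(0,1) ca: ∅
  cell(1,2) aa: {B}
  cell(0,2) caa: {S}

S ∈ T[0,2] ⇒ YES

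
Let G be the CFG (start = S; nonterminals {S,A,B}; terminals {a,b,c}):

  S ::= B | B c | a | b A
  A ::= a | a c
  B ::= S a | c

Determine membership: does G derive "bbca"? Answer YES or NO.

CNF form of G:
  S -> B T1 | S T0 | T2 A | a | c
  A -> T0 T1 | a
  B -> S T0 | c
  T0 -> a
  T1 -> c
  T2 -> b

CYK fill:
  T[0,0] 'b' = {T2}  orig:{}
  T[1,1] 'b' = {T2}  orig:{}
  T[2,2] 'c' = {B,S,T1}  orig:{B,S}
  T[3,3] 'a' = {A,S,T0}  orig:{A,S}
  T[0,1] 'bb' = ∅
  T[1,2] 'bc' = ∅
  T[2,3] 'ca' = {B,S}
  T[0,2] 'bbc' = ∅
  T[1,3] 'bca' = ∅
  T[0,3] 'bbca' = ∅

S ∉ T[0,3] ⇒ NO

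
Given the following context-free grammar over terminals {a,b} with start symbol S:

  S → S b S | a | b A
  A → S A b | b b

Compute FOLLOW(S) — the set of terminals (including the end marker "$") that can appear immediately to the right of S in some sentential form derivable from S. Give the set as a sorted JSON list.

FIRST sets, iterate to fixpoint:
pass 1:
  A via A→b b: +{b}
  S via S→a: +{a}
  S via S→b A: +{b}
  FIRST(S)={a,b}  FIRST(A)={b}
pass 2:
  A via A→S A b: +{a}
  FIRST(S)={a,b}  FIRST(A)={a,b}
pass 3: (stable)
  FIRST(S)={a,b}  FIRST(A)={a,b}

Compute FOLLOW by fixpoint:
initialize: $ ∈ FOLLOW(S)
[1]
  A→S A b: FOLLOW(S) ⊇ FIRST(A) = {a,b}; new: +{a,b}
  A→S A b: FOLLOW(A) ⊇ FIRST(b) = {b}; new: +{b}
  S→b A: FOLLOW(A) ⊇ FOLLOW(S) ⊇ {$,a,b}; new: +{$,a}
  FOLLOW[S]={$,a,b}  FOLLOW[A]={$,a,b}
[2] done
  FOLLOW[S]={$,a,b}  FOLLOW[A]={$,a,b}

FOLLOW(S) = ["$", "a", "b"]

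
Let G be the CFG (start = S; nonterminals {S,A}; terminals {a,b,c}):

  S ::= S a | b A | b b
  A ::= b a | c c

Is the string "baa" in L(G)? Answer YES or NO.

CNF form of G:
  S -> S T1 | T0 A | T0 T0
  A -> T0 T1 | T2 T2
  T0 -> b
  T1 -> a
  T2 -> c

CYK table (by increasing span):
  T[0,0] 'b' = {T0}  orig:{}
  T[1,1] 'a' = {T1}  orig:{}
  T[2,2] 'a' = {T1}  orig:{}
  T[0,1] 'ba' = {A}
  T[1,2] 'aa' = ∅
  T[0,2] 'baa' = ∅

S ∉ T[0,2] ⇒ NO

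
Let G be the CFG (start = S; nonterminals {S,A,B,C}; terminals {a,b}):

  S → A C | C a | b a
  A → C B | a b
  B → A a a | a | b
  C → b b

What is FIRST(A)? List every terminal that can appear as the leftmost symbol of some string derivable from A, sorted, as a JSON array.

FIRST sets, iterate to fixpoint:
round 1:
  A via A→a b: +{a}
  B via B→A a a: +{a}
  B via B→b: +{b}
  C via C→b b: +{b}
  S via S→A C: +{a}
  S via S→C a: +{b}
  FIRST[S]={a,b}  FIRST[A]={a}  FIRST[B]={a,b}  FIRST[C]={b}
round 2:
  A via A→C B: +{b}
  FIRST[S]={a,b}  FIRST[A]={a,b}  FIRST[B]={a,b}  FIRST[C]={b}
round 3: — fixpoint
  FIRST[S]={a,b}  FIRST[A]={a,b}  FIRST[B]={a,b}  FIRST[C]={b}

FIRST(A) = ["a", "b"]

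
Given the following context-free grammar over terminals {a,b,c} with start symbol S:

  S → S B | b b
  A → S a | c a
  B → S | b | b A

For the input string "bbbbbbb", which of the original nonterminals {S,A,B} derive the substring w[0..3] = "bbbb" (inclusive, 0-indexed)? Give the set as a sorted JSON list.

CNF form of G:
  S -> S B | T2 T2
  A -> S T0 | T1 T0
  B -> S B | T2 A | T2 T2 | b
  T0 -> a
  T1 -> c
  T2 -> b

CYK table (by increasing span), restricted to cells inside w[0..3]:
  cell(0,0) b: {B,T2}  orig:{B}
  cell(1,1) b: {B,T2}  orig:{B}
  cell(2,2) b: {B,T2}  orig:{B}
  cell(3,3) b: {B,T2}  orig:{B}
  cell(0,1) bb: {B,S}
  cell(1,2) bb: {B,S}
  cell(2,3) bb: {B,S}
  cell(0,2) bbb: {B,S}
  cell(1,3) bbb: {B,S}
  cell(0,3) bbbb: {B,S}

Original NTs in T[0,3] deriving "bbbb": ["B", "S"]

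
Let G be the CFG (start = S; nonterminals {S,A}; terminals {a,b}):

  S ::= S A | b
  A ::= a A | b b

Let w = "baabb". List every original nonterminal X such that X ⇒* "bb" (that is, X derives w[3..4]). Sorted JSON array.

CNF form of G:
  S -> S A | b
  A -> T0 A | T1 T1
  T0 -> a
  T1 -> b

CYK fill, restricted to cells inside w[3..4]:
  cell(3,3) b: {S,T1}  orig:{S}
  cell(4,4) b: {S,T1}  orig:{S}
  cell(3,4) bb: {A}

Original NTs in T[3,4] deriving "bb": ["A"]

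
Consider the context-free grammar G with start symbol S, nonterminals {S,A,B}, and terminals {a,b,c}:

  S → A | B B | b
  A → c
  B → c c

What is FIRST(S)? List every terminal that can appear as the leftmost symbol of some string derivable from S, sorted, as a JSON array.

FIRST iteration:
round 1:
  A via A→c: +{c}
  B via B→c c: +{c}
  S via S→A: +{c}
  S via S→b: +{b}
  FIRST[S]={b,c}  FIRST[A]={c}  FIRST[B]={c}
round 2: done
  FIRST[S]={b,c}  FIRST[A]={c}  FIRST[B]={c}

FIRST(S) = ["b", "c"]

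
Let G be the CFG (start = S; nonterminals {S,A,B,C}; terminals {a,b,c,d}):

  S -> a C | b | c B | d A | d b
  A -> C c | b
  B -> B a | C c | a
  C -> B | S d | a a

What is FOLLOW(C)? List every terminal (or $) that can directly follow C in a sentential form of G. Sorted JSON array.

Compute FIRST by fixpoint:
[1]
  A via A→b: +{b}
  B via B→a: +{a}
  C via C→B: +{a}
  S via S→a C: +{a}
  S via S→b: +{b}
  S via S→c B: +{c}
  S via S→d A: +{d}
  FIRST(S)={a,b,c,d}  FIRST(A)={b}  FIRST(B)={a}  FIRST(C)={a}
[2]
  A via A→C c: +{a}
  C via C→S d: +{b,c,d}
  FIRST(S)={a,b,c,d}  FIRST(A)={a,b}  FIRST(B)={a}  FIRST(C)={a,b,c,d}
[3]
  A via A→C c: +{c,d}
  B via B→C c: +{b,c,d}
  FIRST(S)={a,b,c,d}  FIRST(A)={a,b,c,d}  FIRST(B)={a,b,c,d}  FIRST(C)={a,b,c,d}
[4] — fixpoint
  FIRST(S)={a,b,c,d}  FIRST(A)={a,b,c,d}  FIRST(B)={a,b,c,d}  FIRST(C)={a,b,c,d}

Compute FOLLOW by fixpoint:
initialize: $ ∈ FOLLOW(S)
round 1:
  A→C c: FOLLOW(C) ⊇ FIRST(c) = {c}; new: +{c}
  B→B a: FOLLOW(B) ⊇ FIRST(a) = {a}; new: +{a}
  C→B: FOLLOW(B) ⊇ FOLLOW(C) ⊇ {c}; new: +{c}
  C→S d: FOLLOW(S) ⊇ FIRST(d) = {d}; new: +{d}
  S→a C: FOLLOW(C) ⊇ FOLLOW(S) ⊇ {$,d}; new: +{$,d}
  S→c B: FOLLOW(B) ⊇ FOLLOW(S) ⊇ {$,d}; new: +{$,d}
  S→d A: FOLLOW(A) ⊇ FOLLOW(S) ⊇ {$,d}; new: +{$,d}
  FOLLOW(S)={$,d}  FOLLOW(A)={$,d}  FOLLOW(B)={$,a,c,d}  FOLLOW(C)={$,c,d}
round 2: done
  FOLLOW(S)={$,d}  FOLLOW(A)={$,d}  FOLLOW(B)={$,a,c,d}  FOLLOW(C)={$,c,d}

FOLLOW(C) = ["$", "c", "d"]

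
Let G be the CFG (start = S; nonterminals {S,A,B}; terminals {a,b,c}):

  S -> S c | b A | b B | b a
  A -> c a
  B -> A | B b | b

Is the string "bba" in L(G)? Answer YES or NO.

Convert to CNF:
  S -> S T0 | T2 A | T2 B | T2 T1
  A -> T0 T1
  B -> B T2 | T0 T1 | b
  T0 -> c
  T1 -> a
  T2 -> b

Fill CYK table bottom-up:
  T[0,0] 'b' = {B,T2}  orig:{B}
  T[1,1] 'b' = {B,T2}  orig:{B}
  T[2,2] 'a' = {T1}  orig:{}
  T[0,1] 'bb' = {B,S}
  T[1,2] 'ba' = {S}
  T[0,2] 'bba' = ∅

S ∉ T[0,2] ⇒ NO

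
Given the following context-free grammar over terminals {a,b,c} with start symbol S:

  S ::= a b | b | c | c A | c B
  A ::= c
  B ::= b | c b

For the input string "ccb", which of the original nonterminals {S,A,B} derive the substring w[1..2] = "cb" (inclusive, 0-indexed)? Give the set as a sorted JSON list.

CNF form of G:
  S -> T0 A | T0 B | T2 T1 | b | c
  A -> c
  B -> T0 T1 | b
  T0 -> c
  T1 -> b
  T2 -> a

CYK fill, restricted to cells inside w[1..2]:
  [1..1]={A,S,T0}  "c"  orig:{A,S}
  [2..2]={B,S,T1}  "b"  orig:{B,S}
  [1..2]={B,S}  "cb"

Original NTs in T[1,2] deriving "cb": ["B", "S"]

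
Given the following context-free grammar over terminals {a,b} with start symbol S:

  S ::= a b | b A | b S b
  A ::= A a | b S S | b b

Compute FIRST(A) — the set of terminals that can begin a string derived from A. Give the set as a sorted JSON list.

Compute FIRST by fixpoint:
pass 1:
  A via A→b S S: +{b}
  S via S→a b: +{a}
  S via S→b A: +{b}
  FIRST[S]={a,b}  FIRST[A]={b}
pass 2: — fixpoint
  FIRST[S]={a,b}  FIRST[A]={b}

FIRST(A) = ["b"]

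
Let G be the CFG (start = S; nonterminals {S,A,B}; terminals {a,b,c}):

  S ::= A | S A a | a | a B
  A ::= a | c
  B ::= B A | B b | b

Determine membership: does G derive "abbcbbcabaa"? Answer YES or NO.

CNF form of G:
  S -> S X2 | T1 B | a | c
  A -> a | c
  B -> B A | B T0 | b
  T0 -> b
  T1 -> a
  X2 -> A T1

CYK fill:
  [0..0]={A,S,T1}  "a"  orig:{A,S}
  [1..1]={B,T0}  "b"  orig:{B}
  [2..2]={B,T0}  "b"  orig:{B}
  [3..3]={A,S}  "c"
  [4..4]={B,T0}  "b"  orig:{B}
  [5..5]={B,T0}  "b"  orig:{B}
  [6..6]={A,S}  "c"
  [7..7]={A,S,T1}  "a"  orig:{A,S}
  [8..8]={B,T0}  "b"  orig:{B}
  [9..9]={A,S,T1}  "a"  orig:{A,S}
  [10..10]={A,S,T1}  "a"  orig:{A,S}
  [0..1]={S}  "ab"
  [1..2]={B}  "bb"
  [2..3]={B}  "bc"
  [3..4]=∅  "cb"
  [4..5]={B}  "bb"
  [5..6]={B}  "bc"
  [6..7]={X2}  "ca"  orig:{}
  [7..8]={S}  "ab"
  [8..9]={B}  "ba"
  [9..10]={X2}  "aa"  orig:{}
  [0..2]={S}  "abb"
  [1..3]={B}  "bbc"
  [2..4]={B}  "bcb"
  [3..5]=∅  "cbb"
  [4..6]={B}  "bbc"
  [5..7]={B}  "bca"
  [6..8]=∅  "cab"
  [7..9]={S}  "aba"
  [8..10]={B}  "baa"
  [0..3]={S}  "abbc"
  [1..4]={B}  "bbcb"
  [2..5]={B}  "bcbb"
  [3..6]=∅  "cbbc"
  [4..7]={B}  "bbca"
  [5..8]={B}  "bcab"
  [6..9]=∅  "caba"
  [7..10]={S}  "abaa"
  [0..4]={S}  "abbcb"
  [1..5]={B}  "bbcbb"
  [2..6]={B}  "bcbbc"
  [3..7]=∅  "cbbca"
  [4..8]={B}  "bbcab"
  [5..9]={B}  "bcaba"
  [6..10]=∅  "cabaa"
  [0..5]={S}  "abbcbb"
  [1..6]={B}  "bbcbbc"
  [2..7]={B}  "bcbbca"
  [3..8]=∅  "cbbcab"
  [4..9]={B}  "bbcaba"
  [5..10]={B}  "bcabaa"
  [0..6]={S}  "abbcbbc"
  [1..7]={B}  "bbcbbca"
  [2..8]={B}  "bcbbcab"
  [3..9]=∅  "cbbcaba"
  [4..10]={B}  "bbcabaa"
  [0..7]={S}  "abbcbbca"
  [1..8]={B}  "bbcbbcab"
  [2..9]={B}  "bcbbcaba"
  [3..10]=∅  "cbbcabaa"
  [0..8]={S}  "abbcbbcab"
  [1..9]={B}  "bbcbbcaba"
  [2..10]={B}  "bcbbcabaa"
  [0..9]={S}  "abbcbbcaba"
  [1..10]={B}  "bbcbbcabaa"
  [0..10]={S}  "abbcbbcabaa"

S ∈ T[0,10] ⇒ YES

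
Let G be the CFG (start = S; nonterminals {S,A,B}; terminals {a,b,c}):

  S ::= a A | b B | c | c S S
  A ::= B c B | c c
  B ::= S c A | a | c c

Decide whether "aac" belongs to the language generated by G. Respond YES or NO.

Convert to CNF:
  S -> T0 X5 | T1 A | T2 B | c
  A -> B X3 | T0 T0
  B -> S X4 | T0 T0 | a
  T0 -> c
  T1 -> a
  T2 -> b
  X3 -> T0 B
  X4 -> T0 A
  X5 -> S S

Fill CYK table bottom-up:
  T[0,0] 'a' = {B,T1}  orig:{B}
  T[1,1] 'a' = {B,T1}  orig:{B}
  T[2,2] 'c' = {S,T0}  orig:{S}
  T[0,1] 'aa' = ∅
  T[1,2] 'ac' = ∅
  T[0,2] 'aac' = ∅

S ∉ T[0,2] ⇒ NO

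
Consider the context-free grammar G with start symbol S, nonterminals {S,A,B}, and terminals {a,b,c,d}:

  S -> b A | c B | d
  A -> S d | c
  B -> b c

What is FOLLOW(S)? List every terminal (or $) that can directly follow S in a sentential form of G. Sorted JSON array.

FIRST iteration:
pass 1:
  A via A→c: +{c}
  B via B→b c: +{b}
  S via S→b A: +{b}
  S via S→c B: +{c}
  S via S→d: +{d}
  FIRST[S]={b,c,d}  FIRST[A]={c}  FIRST[B]={b}
pass 2:
  A via A→S d: +{b,d}
  FIRST[S]={b,c,d}  FIRST[A]={b,c,d}  FIRST[B]={b}
pass 3: (stable)
  FIRST[S]={b,c,d}  FIRST[A]={b,c,d}  FIRST[B]={b}

FOLLOW iteration:
initialize: $ ∈ FOLLOW(S)
iter 1:
  A→S d: FOLLOW(S) ⊇ FIRST(d) = {d}; new: +{d}
  S→b A: FOLLOW(A) ⊇ FOLLOW(S) ⊇ {$,d}; new: +{$,d}
  S→c B: FOLLOW(B) ⊇ FOLLOW(S) ⊇ {$,d}; new: +{$,d}
  FOLLOW(S)={$,d}  FOLLOW(A)={$,d}  FOLLOW(B)={$,d}
iter 2: done
  FOLLOW(S)={$,d}  FOLLOW(A)={$,d}  FOLLOW(B)={$,d}

FOLLOW(S) = ["$", "d"]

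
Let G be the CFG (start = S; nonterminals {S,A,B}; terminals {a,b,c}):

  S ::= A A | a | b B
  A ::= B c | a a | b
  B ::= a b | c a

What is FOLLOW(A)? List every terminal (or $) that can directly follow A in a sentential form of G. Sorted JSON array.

Compute FIRST by fixpoint:
iter 1:
  A via A→a a: +{a}
  A via A→b: +{b}
  B via B→a b: +{a}
  B via B→c a: +{c}
  S via S→A A: +{a,b}
  FIRST[S]={a,b}  FIRST[A]={a,b}  FIRST[B]={a,c}
iter 2:
  A via A→B c: +{c}
  S via S→A A: +{c}
  FIRST[S]={a,b,c}  FIRST[A]={a,b,c}  FIRST[B]={a,c}
iter 3: — fixpoint
  FIRST[S]={a,b,c}  FIRST[A]={a,b,c}  FIRST[B]={a,c}

FOLLOW iteration:
FOLLOW(S) := {$}
[1]
  A→B c: FOLLOW(B) ⊇ FIRST(c) = {c}; new: +{c}
  S→A A: FOLLOW(A) ⊇ FIRST(A) = {a,b,c}; new: +{a,b,c}
  S→A A: FOLLOW(A) ⊇ FOLLOW(S) ⊇ {$}; new: +{$}
  S→b B: FOLLOW(B) ⊇ FOLLOW(S) ⊇ {$}; new: +{$}
  FOLLOW(S)={$}  FOLLOW(A)={$,a,b,c}  FOLLOW(B)={$,c}
[2] — fixpoint
  FOLLOW(S)={$}  FOLLOW(A)={$,a,b,c}  FOLLOW(B)={$,c}

FOLLOW(A) = ["$", "a", "b", "c"]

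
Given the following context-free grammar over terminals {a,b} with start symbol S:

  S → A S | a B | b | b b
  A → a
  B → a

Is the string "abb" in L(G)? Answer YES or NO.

Convert to CNF:
  S -> A S | T0 B | T1 T1 | b
  A -> a
  B -> a
  T0 -> a
  T1 -> b

Fill CYK table bottom-up:
  cell(0,0) a: {A,B,T0}  orig:{A,B}
  cell(1,1) b: {S,T1}  orig:{S}
  cell(2,2) b: {S,T1}  orig:{S}
  cell(0,1) ab: {S}
  cell(1,2) bb: {S}
  cell(0,2) abb: {S}

S ∈ T[0,2] ⇒ YES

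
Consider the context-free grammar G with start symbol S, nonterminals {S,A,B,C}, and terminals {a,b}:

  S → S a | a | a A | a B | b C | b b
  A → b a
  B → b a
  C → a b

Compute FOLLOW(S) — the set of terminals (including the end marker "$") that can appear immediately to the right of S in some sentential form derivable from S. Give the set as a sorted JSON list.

FIRST sets, iterate to fixpoint:
[1]
  A via A→b a: +{b}
  B via B→b a: +{b}
  C via C→a b: +{a}
  S via S→a: +{a}
  S via S→b C: +{b}
  FIRST[S]={a,b}  FIRST[A]={b}  FIRST[B]={b}  FIRST[C]={a}
[2] (no change)
  FIRST[S]={a,b}  FIRST[A]={b}  FIRST[B]={b}  FIRST[C]={a}

FOLLOW iteration:
FOLLOW(S) := {$}
[1]
  S→S a: FOLLOW(S) ⊇ FIRST(a) = {a}; new: +{a}
  S→a A: FOLLOW(A) ⊇ FOLLOW(S) ⊇ {$,a}; new: +{$,a}
  S→a B: FOLLOW(B) ⊇ FOLLOW(S) ⊇ {$,a}; new: +{$,a}
  S→b C: FOLLOW(C) ⊇ FOLLOW(S) ⊇ {$,a}; new: +{$,a}
  S: {$,a}  A: {$,a}  B: {$,a}  C: {$,a}
[2] done
  S: {$,a}  A: {$,a}  B: {$,a}  C: {$,a}

FOLLOW(S) = ["$", "a"]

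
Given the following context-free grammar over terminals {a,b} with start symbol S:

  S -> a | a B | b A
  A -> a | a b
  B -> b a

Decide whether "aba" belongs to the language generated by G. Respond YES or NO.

Convert to CNF:
  S -> T0 B | T1 A | a
  A -> T0 T1 | a
  B -> T1 T0
  T0 -> a
  T1 -> b

Fill CYK table bottom-up:
  T[0,0] 'a' = {A,S,T0}  orig:{A,S}
  T[1,1] 'b' = {T1}  orig:{}
  T[2,2] 'a' = {A,S,T0}  orig:{A,S}
  T[0,1] 'ab' = {A}
  T[1,2] 'ba' = {B,S}
  T[0,2] 'aba' = {S}

S ∈ T[0,2] ⇒ YES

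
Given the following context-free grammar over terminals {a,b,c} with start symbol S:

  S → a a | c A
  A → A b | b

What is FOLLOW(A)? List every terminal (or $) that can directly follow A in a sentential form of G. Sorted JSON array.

Compute FIRST by fixpoint:
pass 1:
  A via A→b: +{b}
  S via S→a a: +{a}
  S via S→c A: +{c}
  S: {a,c}  A: {b}
pass 2: (stable)
  S: {a,c}  A: {b}

Compute FOLLOW by fixpoint:
initialize: $ ∈ FOLLOW(S)
pass 1:
  A→A b: FOLLOW(A) ⊇ FIRST(b) = {b}; new: +{b}
  S→c A: FOLLOW(A) ⊇ FOLLOW(S) ⊇ {$}; new: +{$}
  FOLLOW(S)={$}  FOLLOW(A)={$,b}
pass 2: (stable)
  FOLLOW(S)={$}  FOLLOW(A)={$,b}

FOLLOW(A) = ["$", "b"]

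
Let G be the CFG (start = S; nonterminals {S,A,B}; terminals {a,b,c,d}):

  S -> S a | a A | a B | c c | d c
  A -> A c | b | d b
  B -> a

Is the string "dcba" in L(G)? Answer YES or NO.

CNF form of G:
  S -> S T3 | T0 T0 | T1 T0 | T3 A | T3 B
  A -> A T0 | T1 T2 | b
  B -> a
  T0 -> c
  T1 -> d
  T2 -> b
  T3 -> a

CYK fill:
  T[0,0] 'd' = {T1}  orig:{}
  T[1,1] 'c' = {T0}  orig:{}
  T[2,2] 'b' = {A,T2}  orig:{A}
  T[3,3] 'a' = {B,T3}  orig:{B}
  T[0,1] 'dc' = {S}
  T[1,2] 'cb' = ∅
  T[2,3] 'ba' = ∅
  T[0,2] 'dcb' = ∅
  T[1,3] 'cba' = ∅
  T[0,3] 'dcba' = ∅

S ∉ T[0,3] ⇒ NO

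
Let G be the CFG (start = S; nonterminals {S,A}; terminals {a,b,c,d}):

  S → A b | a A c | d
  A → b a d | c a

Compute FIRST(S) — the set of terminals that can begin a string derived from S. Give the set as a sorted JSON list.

FIRST iteration:
[1]
  A via A→b a d: +{b}
  A via A→c a: +{c}
  S via S→A b: +{b,c}
  S via S→a A c: +{a}
  S via S→d: +{d}
  S: {a,b,c,d}  A: {b,c}
[2] — fixpoint
  S: {a,b,c,d}  A: {b,c}

FIRST(S) = ["a", "b", "c", "d"]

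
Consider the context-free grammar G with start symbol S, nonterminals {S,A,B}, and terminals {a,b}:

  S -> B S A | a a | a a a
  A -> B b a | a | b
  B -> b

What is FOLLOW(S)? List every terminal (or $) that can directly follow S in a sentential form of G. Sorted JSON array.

Compute FIRST by fixpoint:
[1]
  A via A→a: +{a}
  A via A→b: +{b}
  B via B→b: +{b}
  S via S→B S A: +{b}
  S via S→a a: +{a}
  S: {a,b}  A: {a,b}  B: {b}
[2] (stable)
  S: {a,b}  A: {a,b}  B: {b}

FOLLOW sets:
initialize: $ ∈ FOLLOW(S)
pass 1:
  A→B b a: FOLLOW(B) ⊇ FIRST(b) = {b}; new: +{b}
  S→B S A: FOLLOW(B) ⊇ FIRST(S) = {a,b}; new: +{a}
  S→B S A: FOLLOW(S) ⊇ FIRST(A) = {a,b}; new: +{a,b}
  S→B S A: FOLLOW(A) ⊇ FOLLOW(S) ⊇ {$,a,b}; new: +{$,a,b}
  S: {$,a,b}  A: {$,a,b}  B: {a,b}
pass 2: — fixpoint
  S: {$,a,b}  A: {$,a,b}  B: {a,b}

FOLLOW(S) = ["$", "a", "b"]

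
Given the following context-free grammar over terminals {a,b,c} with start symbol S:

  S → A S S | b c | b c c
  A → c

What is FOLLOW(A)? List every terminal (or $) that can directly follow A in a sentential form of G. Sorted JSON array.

FIRST iteration:
pass 1:
  A via A→c: +{c}
  S via S→A S S: +{c}
  S via S→b c: +{b}
  S: {b,c}  A: {c}
pass 2: (no change)
  S: {b,c}  A: {c}

Compute FOLLOW by fixpoint:
FOLLOW(S) := {$}
iter 1:
  S→A S S: FOLLOW(A) ⊇ FIRST(S) = {b,c}; new: +{b,c}
  S→A S S: FOLLOW(S) ⊇ FIRST(S) = {b,c}; new: +{b,c}
  FOLLOW(S)={$,b,c}  FOLLOW(A)={b,c}
iter 2: done
  FOLLOW(S)={$,b,c}  FOLLOW(A)={b,c}

FOLLOW(A) = ["b", "c"]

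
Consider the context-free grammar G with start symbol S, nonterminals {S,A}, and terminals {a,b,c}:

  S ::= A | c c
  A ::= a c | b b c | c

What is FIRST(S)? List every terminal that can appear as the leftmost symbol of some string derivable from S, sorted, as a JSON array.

FIRST sets, iterate to fixpoint:
[1]
  A via A→a c: +{a}
  A via A→b b c: +{b}
  A via A→c: +{c}
  S via S→A: +{a,b,c}
  FIRST(S)={a,b,c}  FIRST(A)={a,b,c}
[2] (stable)
  FIRST(S)={a,b,c}  FIRST(A)={a,b,c}

FIRST(S) = ["a", "b", "c"]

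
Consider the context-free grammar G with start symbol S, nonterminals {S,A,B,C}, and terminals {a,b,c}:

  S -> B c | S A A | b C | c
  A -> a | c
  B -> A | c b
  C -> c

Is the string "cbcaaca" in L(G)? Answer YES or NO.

Convert to CNF:
  S -> B T0 | S X2 | T1 C | c
  A -> a | c
  B -> T0 T1 | a | c
  C -> c
  T0 -> c
  T1 -> b
  X2 -> A A

CYK table (by increasing span):
  cell(0,0) c: {A,B,C,S,T0}  orig:{A,B,C,S}
  cell(1,1) b: {T1}  orig:{}
  cell(2,2) c: {A,B,C,S,T0}  orig:{A,B,C,S}
  cell(3,3) a: {A,B}
  cell(4,4) a: {A,B}
  cell(5,5) c: {A,B,C,S,T0}  orig:{A,B,C,S}
  cell(6,6) a: {A,B}
  cell(0,1) cb: {B}
  cell(1,2) bc: {S}
  cell(2,3) ca: {X2}  orig:{}
  cell(3,4) aa: {X2}  orig:{}
  cell(4,5) ac: {S,X2}  orig:{S}
  cell(5,6) ca: {X2}  orig:{}
  cell(0,2) cbc: {S}
  cell(1,3) bca: ∅
  cell(2,4) caa: {S}
  cell(3,5) aac: ∅
  cell(4,6) aca: ∅
  cell(0,3) cbca: ∅
  cell(1,4) bcaa: {S}
  cell(2,5) caac: ∅
  cell(3,6) aaca: ∅
  cell(0,4) cbcaa: {S}
  cell(1,5) bcaac: ∅
  cell(2,6) caaca: {S}
  cell(0,5) cbcaac: ∅
  cell(1,6) bcaaca: {S}
  cell(0,6) cbcaaca: {S}

S ∈ T[0,6] ⇒ YES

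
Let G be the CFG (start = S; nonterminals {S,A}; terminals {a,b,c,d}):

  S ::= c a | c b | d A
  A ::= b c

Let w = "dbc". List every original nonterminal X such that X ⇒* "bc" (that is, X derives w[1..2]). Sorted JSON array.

Convert to CNF:
  S -> T1 T0 | T1 T2 | T3 A
  A -> T0 T1
  T0 -> b
  T1 -> c
  T2 -> a
  T3 -> d

CYK fill, restricted to cells inside w[1..2]:
  T[1,1] 'b' = {T0}  orig:{}
  T[2,2] 'c' = {T1}  orig:{}
  T[1,2] 'bc' = {A}

Original NTs in T[1,2] deriving "bc": ["A"]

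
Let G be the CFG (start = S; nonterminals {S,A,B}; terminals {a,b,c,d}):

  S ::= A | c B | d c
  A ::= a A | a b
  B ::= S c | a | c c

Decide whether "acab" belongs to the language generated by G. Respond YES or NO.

Convert to CNF:
  S -> T0 A | T0 T1 | T2 B | T3 T2
  A -> T0 A | T0 T1
  B -> S T2 | T2 T2 | a
  T0 -> a
  T1 -> b
  T2 -> c
  T3 -> d

CYK fill:
  [0..0]={B,T0}  "a"  orig:{B}
  [1..1]={T2}  "c"  orig:{}
  [2..2]={B,T0}  "a"  orig:{B}
  [3..3]={T1}  "b"  orig:{}
  [0..1]=∅  "ac"
  [1..2]={S}  "ca"
  [2..3]={A,S}  "ab"
  [0..2]=∅  "aca"
  [1..3]=∅  "cab"
  [0..3]=∅  "acab"

S ∉ T[0,3] ⇒ NO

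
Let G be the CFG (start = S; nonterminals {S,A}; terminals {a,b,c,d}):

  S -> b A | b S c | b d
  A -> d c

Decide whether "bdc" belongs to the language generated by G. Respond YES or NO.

CNF form of G:
  S -> T2 A | T2 T0 | T2 X3
  A -> T0 T1
  T0 -> d
  T1 -> c
  T2 -> b
  X3 -> S T1

CYK fill:
  T[0,0] 'b' = {T2}  orig:{}
  T[1,1] 'd' = {T0}  orig:{}
  T[2,2] 'c' = {T1}  orig:{}
  T[0,1] 'bd' = {S}
  T[1,2] 'dc' = {A}
  T[0,2] 'bdc' = {S,X3}  orig:{S}

S ∈ T[0,2] ⇒ YES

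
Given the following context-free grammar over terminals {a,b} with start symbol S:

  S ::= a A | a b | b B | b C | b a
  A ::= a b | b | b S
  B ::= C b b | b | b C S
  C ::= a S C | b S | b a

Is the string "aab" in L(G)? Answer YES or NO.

CNF form of G:
  S -> T0 A | T0 T1 | T1 B | T1 C | T1 T0
  A -> T0 T1 | T1 S | b
  B -> C X2 | T1 X3 | b
  C -> T0 X4 | T1 S | T1 T0
  T0 -> a
  T1 -> b
  X2 -> T1 T1
  X3 -> C S
  X4 -> S C

CYK fill:
  [0..0]={T0}  "a"  orig:{}
  [1..1]={T0}  "a"  orig:{}
  [2..2]={A,B,T1}  "b"  orig:{A,B}
  [0..1]=∅  "aa"
  [1..2]={A,S}  "ab"
  [0..2]={S}  "aab"

S ∈ T[0,2] ⇒ YES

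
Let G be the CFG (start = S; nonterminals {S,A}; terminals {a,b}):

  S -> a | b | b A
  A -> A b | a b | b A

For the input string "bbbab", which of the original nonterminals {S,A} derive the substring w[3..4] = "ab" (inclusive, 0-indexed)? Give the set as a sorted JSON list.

CNF form of G:
  S -> T0 A | a | b
  A -> A T0 | T0 A | T1 T0
  T0 -> b
  T1 -> a

Fill CYK table bottom-up — only the sub-triangle for w[3..4]:
  [3..3]={S,T1}  "a"  orig:{S}
  [4..4]={S,T0}  "b"  orig:{S}
  [3..4]={A}  "ab"

Original NTs in T[3,4] deriving "ab": ["A"]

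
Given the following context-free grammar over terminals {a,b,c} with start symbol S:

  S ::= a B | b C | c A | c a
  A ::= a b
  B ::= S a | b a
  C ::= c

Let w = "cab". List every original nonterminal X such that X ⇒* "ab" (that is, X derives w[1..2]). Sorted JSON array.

CNF form of G:
  S -> T0 B | T1 C | T2 A | T2 T0
  A -> T0 T1
  B -> S T0 | T1 T0
  C -> c
  T0 -> a
  T1 -> b
  T2 -> c

Fill CYK table bottom-up (cells [i..j] with 1 ≤ i ≤ j ≤ 2 only):
  [1..1]={T0}  "a"  orig:{}
  [2..2]={T1}  "b"  orig:{}
  [1..2]={A}  "ab"

Original NTs in T[1,2] deriving "ab": ["A"]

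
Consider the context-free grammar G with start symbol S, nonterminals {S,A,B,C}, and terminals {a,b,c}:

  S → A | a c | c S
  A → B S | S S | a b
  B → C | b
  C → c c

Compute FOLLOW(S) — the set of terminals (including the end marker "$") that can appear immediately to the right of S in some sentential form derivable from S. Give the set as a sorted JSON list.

FIRST sets, iterate to fixpoint:
[1]
  A via A→a b: +{a}
  B via B→b: +{b}
  C via C→c c: +{c}
  S via S→A: +{a}
  S via S→c S: +{c}
  FIRST[S]={a,c}  FIRST[A]={a}  FIRST[B]={b}  FIRST[C]={c}
[2]
  A via A→B S: +{b}
  A via A→S S: +{c}
  B via B→C: +{c}
  S via S→A: +{b}
  FIRST[S]={a,b,c}  FIRST[A]={a,b,c}  FIRST[B]={b,c}  FIRST[C]={c}
[3] (stable)
  FIRST[S]={a,b,c}  FIRST[A]={a,b,c}  FIRST[B]={b,c}  FIRST[C]={c}

FOLLOW sets:
seed FOLLOW(S) with $
round 1:
  A→B S: FOLLOW(B) ⊇ FIRST(S) = {a,b,c}; new: +{a,b,c}
  A→S S: FOLLOW(S) ⊇ FIRST(S) = {a,b,c}; new: +{a,b,c}
  B→C: FOLLOW(C) ⊇ FOLLOW(B) ⊇ {a,b,c}; new: +{a,b,c}
  S→A: FOLLOW(A) ⊇ FOLLOW(S) ⊇ {$,a,b,c}; new: +{$,a,b,c}
  FOLLOW[S]={$,a,b,c}  FOLLOW[A]={$,a,b,c}  FOLLOW[B]={a,b,c}  FOLLOW[C]={a,b,c}
round 2: (no change)
  FOLLOW[S]={$,a,b,c}  FOLLOW[A]={$,a,b,c}  FOLLOW[B]={a,b,c}  FOLLOW[C]={a,b,c}

FOLLOW(S) = ["$", "a", "b", "c"]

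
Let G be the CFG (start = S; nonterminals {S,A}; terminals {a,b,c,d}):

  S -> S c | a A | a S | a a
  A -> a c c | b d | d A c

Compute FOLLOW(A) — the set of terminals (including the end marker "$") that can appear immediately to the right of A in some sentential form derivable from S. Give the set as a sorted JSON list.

FIRST sets, iterate to fixpoint:
[1]
  A via A→a c c: +{a}
  A via A→b d: +{b}
  A via A→d A c: +{d}
  S via S→a A: +{a}
  S: {a}  A: {a,b,d}
[2] done
  S: {a}  A: {a,b,d}

Compute FOLLOW by fixpoint:
FOLLOW(S) := {$}
iter 1:
  A→d A c: FOLLOW(A) ⊇ FIRST(c) = {c}; new: +{c}
  S→S c: FOLLOW(S) ⊇ FIRST(c) = {c}; new: +{c}
  S→a A: FOLLOW(A) ⊇ FOLLOW(S) ⊇ {$,c}; new: +{$}
  S: {$,c}  A: {$,c}
iter 2: — fixpoint
  S: {$,c}  A: {$,c}

FOLLOW(A) = ["$", "c"]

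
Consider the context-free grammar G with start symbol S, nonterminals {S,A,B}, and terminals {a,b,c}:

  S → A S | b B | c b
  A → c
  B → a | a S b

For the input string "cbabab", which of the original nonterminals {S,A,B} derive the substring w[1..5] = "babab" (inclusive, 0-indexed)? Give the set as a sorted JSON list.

CNF form of G:
  S -> A S | T1 B | T2 T1
  A -> c
  B -> T0 X3 | a
  T0 -> a
  T1 -> b
  T2 -> c
  X3 -> S T1

Fill CYK table bottom-up, restricted to cells inside w[1..5]:
  T[1,1] 'b' = {T1}  orig:{}
  T[2,2] 'a' = {B,T0}  orig:{B}
  T[3,3] 'b' = {T1}  orig:{}
  T[4,4] 'a' = {B,T0}  orig:{B}
  T[5,5] 'b' = {T1}  orig:{}
  T[1,2] 'ba' = {S}
  T[2,3] 'ab' = ∅
  T[3,4] 'ba' = {S}
  T[4,5] 'ab' = ∅
  T[1,3] 'bab' = {X3}  orig:{}
  T[2,4] 'aba' = ∅
  T[3,5] 'bab' = {X3}  orig:{}
  T[1,4] 'baba' = ∅
  T[2,5] 'abab' = {B}
  T[1,5] 'babab' = {S}

Original NTs in T[1,5] deriving "babab": ["S"]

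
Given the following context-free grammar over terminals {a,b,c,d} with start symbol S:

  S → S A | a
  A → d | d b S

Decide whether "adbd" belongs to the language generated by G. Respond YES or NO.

Convert to CNF:
  S -> S A | a
  A -> T0 X2 | d
  T0 -> d
  T1 -> b
  X2 -> T1 S

CYK table (by increasing span):
  cell(0,0) a: {S}
  cell(1,1) d: {A,T0}  orig:{A}
  cell(2,2) b: {T1}  orig:{}
  cell(3,3) d: {A,T0}  orig:{A}
  cell(0,1) ad: {S}
  cell(1,2) db: ∅
  cell(2,3) bd: ∅
  cell(0,2) adb: ∅
  cell(1,3) dbd: ∅
  cell(0,3) adbd: ∅

S ∉ T[0,3] ⇒ NO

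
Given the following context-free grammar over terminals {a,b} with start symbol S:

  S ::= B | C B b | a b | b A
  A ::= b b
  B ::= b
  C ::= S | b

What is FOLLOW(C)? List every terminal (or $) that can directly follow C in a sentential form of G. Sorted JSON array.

FIRST iteration:
iter 1:
  A via A→b b: +{b}
  B via B→b: +{b}
  C via C→b: +{b}
  S via S→B: +{b}
  S via S→a b: +{a}
  FIRST(S)={a,b}  FIRST(A)={b}  FIRST(B)={b}  FIRST(C)={b}
iter 2:
  C via C→S: +{a}
  FIRST(S)={a,b}  FIRST(A)={b}  FIRST(B)={b}  FIRST(C)={a,b}
iter 3: — fixpoint
  FIRST(S)={a,b}  FIRST(A)={b}  FIRST(B)={b}  FIRST(C)={a,b}

FOLLOW iteration:
FOLLOW(S) := {$}
pass 1:
  S→B: FOLLOW(B) ⊇ FOLLOW(S) ⊇ {$}; new: +{$}
  S→C B b: FOLLOW(C) ⊇ FIRST(B) = {b}; new: +{b}
  S→C B b: FOLLOW(B) ⊇ FIRST(b) = {b}; new: +{b}
  S→b A: FOLLOW(A) ⊇ FOLLOW(S) ⊇ {$}; new: +{$}
  FOLLOW(S)={$}  FOLLOW(A)={$}  FOLLOW(B)={$,b}  FOLLOW(C)={b}
pass 2:
  C→S: FOLLOW(S) ⊇ FOLLOW(C) ⊇ {b}; new: +{b}
  S→b A: FOLLOW(A) ⊇ FOLLOW(S) ⊇ {$,b}; new: +{b}
  FOLLOW(S)={$,b}  FOLLOW(A)={$,b}  FOLLOW(B)={$,b}  FOLLOW(C)={b}
pass 3: done
  FOLLOW(S)={$,b}  FOLLOW(A)={$,b}  FOLLOW(B)={$,b}  FOLLOW(C)={b}

FOLLOW(C) = ["b"]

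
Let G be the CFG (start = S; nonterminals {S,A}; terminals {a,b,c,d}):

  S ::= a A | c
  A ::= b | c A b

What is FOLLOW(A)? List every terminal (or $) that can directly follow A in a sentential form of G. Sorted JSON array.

FIRST sets, iterate to fixpoint:
[1]
  A via A→b: +{b}
  A via A→c A b: +{c}
  S via S→a A: +{a}
  S via S→c: +{c}
  FIRST(S)={a,c}  FIRST(A)={b,c}
[2] — fixpoint
  FIRST(S)={a,c}  FIRST(A)={b,c}

FOLLOW iteration:
seed FOLLOW(S) with $
pass 1:
  A→c A b: FOLLOW(A) ⊇ FIRST(b) = {b}; new: +{b}
  S→a A: FOLLOW(A) ⊇ FOLLOW(S) ⊇ {$}; new: +{$}
  FOLLOW(S)={$}  FOLLOW(A)={$,b}
pass 2: (stable)
  FOLLOW(S)={$}  FOLLOW(A)={$,b}

FOLLOW(A) = ["$", "b"]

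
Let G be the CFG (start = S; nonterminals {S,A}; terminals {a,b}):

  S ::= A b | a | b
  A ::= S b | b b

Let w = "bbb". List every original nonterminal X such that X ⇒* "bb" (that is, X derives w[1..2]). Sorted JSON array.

Convert to CNF:
  S -> A T0 | a | b
  A -> S T0 | T0 T0
  T0 -> b

CYK table (by increasing span) — only the sub-triangle for w[1..2]:
  cell(1,1) b: {S,T0}  orig:{S}
  cell(2,2) b: {S,T0}  orig:{S}
  cell(1,2) bb: {A}

Original NTs in T[1,2] deriving "bb": ["A"]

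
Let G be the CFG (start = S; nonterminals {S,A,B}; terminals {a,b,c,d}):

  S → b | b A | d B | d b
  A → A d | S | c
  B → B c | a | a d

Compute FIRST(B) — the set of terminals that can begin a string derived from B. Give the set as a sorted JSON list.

Compute FIRST by fixpoint:
[1]
  A via A→c: +{c}
  B via B→a: +{a}
  S via S→b: +{b}
  S via S→d B: +{d}
  FIRST[S]={b,d}  FIRST[A]={c}  FIRST[B]={a}
[2]
  A via A→S: +{b,d}
  FIRST[S]={b,d}  FIRST[A]={b,c,d}  FIRST[B]={a}
[3] done
  FIRST[S]={b,d}  FIRST[A]={b,c,d}  FIRST[B]={a}

FIRST(B) = ["a"]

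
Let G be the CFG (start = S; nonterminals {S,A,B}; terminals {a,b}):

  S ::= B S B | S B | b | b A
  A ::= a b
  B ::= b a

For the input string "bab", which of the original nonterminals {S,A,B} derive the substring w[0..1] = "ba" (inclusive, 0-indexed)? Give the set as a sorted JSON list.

CNF form of G:
  S -> B X2 | S B | T1 A | b
  A -> T0 T1
  B -> T1 T0
  T0 -> a
  T1 -> b
  X2 -> S B

CYK fill (cells [i..j] with 0 ≤ i ≤ j ≤ 1 only):
  [0..0]={S,T1}  "b"  orig:{S}
  [1..1]={T0}  "a"  orig:{}
  [0..1]={B}  "ba"

Original NTs in T[0,1] deriving "ba": ["B"]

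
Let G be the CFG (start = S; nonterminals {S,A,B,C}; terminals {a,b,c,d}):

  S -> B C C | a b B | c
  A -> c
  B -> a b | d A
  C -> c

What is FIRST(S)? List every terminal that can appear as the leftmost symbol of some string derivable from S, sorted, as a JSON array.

Compute FIRST by fixpoint:
pass 1:
  A via A→c: +{c}
  B via B→a b: +{a}
  B via B→d A: +{d}
  C via C→c: +{c}
  S via S→B C C: +{a,d}
  S via S→c: +{c}
  FIRST[S]={a,c,d}  FIRST[A]={c}  FIRST[B]={a,d}  FIRST[C]={c}
pass 2: (stable)
  FIRST[S]={a,c,d}  FIRST[A]={c}  FIRST[B]={a,d}  FIRST[C]={c}

FIRST(S) = ["a", "c", "d"]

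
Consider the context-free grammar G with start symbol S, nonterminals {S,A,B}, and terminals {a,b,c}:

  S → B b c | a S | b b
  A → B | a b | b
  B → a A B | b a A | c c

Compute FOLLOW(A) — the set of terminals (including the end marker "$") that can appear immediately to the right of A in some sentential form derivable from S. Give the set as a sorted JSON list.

FIRST iteration:
[1]
  A via A→a b: +{a}
  A via A→b: +{b}
  B via B→a A B: +{a}
  B via B→b a A: +{b}
  B via B→c c: +{c}
  S via S→B b c: +{a,b,c}
  FIRST(S)={a,b,c}  FIRST(A)={a,b}  FIRST(B)={a,b,c}
[2]
  A via A→B: +{c}
  FIRST(S)={a,b,c}  FIRST(A)={a,b,c}  FIRST(B)={a,b,c}
[3] (no change)
  FIRST(S)={a,b,c}  FIRST(A)={a,b,c}  FIRST(B)={a,b,c}

Compute FOLLOW by fixpoint:
initialize: $ ∈ FOLLOW(S)
pass 1:
  B→a A B: FOLLOW(A) ⊇ FIRST(B) = {a,b,c}; new: +{a,b,c}
  S→B b c: FOLLOW(B) ⊇ FIRST(b) = {b}; new: +{b}
  FOLLOW(S)={$}  FOLLOW(A)={a,b,c}  FOLLOW(B)={b}
pass 2:
  A→B: FOLLOW(B) ⊇ FOLLOW(A) ⊇ {a,b,c}; new: +{a,c}
  FOLLOW(S)={$}  FOLLOW(A)={a,b,c}  FOLLOW(B)={a,b,c}
pass 3: (no change)
  FOLLOW(S)={$}  FOLLOW(A)={a,b,c}  FOLLOW(B)={a,b,c}

FOLLOW(A) = ["a", "b", "c"]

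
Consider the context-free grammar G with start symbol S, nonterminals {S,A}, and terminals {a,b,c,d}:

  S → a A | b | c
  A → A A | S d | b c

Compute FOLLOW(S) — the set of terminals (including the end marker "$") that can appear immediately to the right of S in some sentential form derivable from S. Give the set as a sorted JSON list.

Compute FIRST by fixpoint:
[1]
  A via A→b c: +{b}
  S via S→a A: +{a}
  S via S→b: +{b}
  S via S→c: +{c}
  FIRST(S)={a,b,c}  FIRST(A)={b}
[2]
  A via A→S d: +{a,c}
  FIRST(S)={a,b,c}  FIRST(A)={a,b,c}
[3] — fixpoint
  FIRST(S)={a,b,c}  FIRST(A)={a,b,c}

FOLLOW iteration:
seed FOLLOW(S) with $
[1]
  A→A A: FOLLOW(A) ⊇ FIRST(A) = {a,b,c}; new: +{a,b,c}
  A→S d: FOLLOW(S) ⊇ FIRST(d) = {d}; new: +{d}
  S→a A: FOLLOW(A) ⊇ FOLLOW(S) ⊇ {$,d}; new: +{$,d}
  FOLLOW[S]={$,d}  FOLLOW[A]={$,a,b,c,d}
[2] (no change)
  FOLLOW[S]={$,d}  FOLLOW[A]={$,a,b,c,d}

FOLLOW(S) = ["$", "d"]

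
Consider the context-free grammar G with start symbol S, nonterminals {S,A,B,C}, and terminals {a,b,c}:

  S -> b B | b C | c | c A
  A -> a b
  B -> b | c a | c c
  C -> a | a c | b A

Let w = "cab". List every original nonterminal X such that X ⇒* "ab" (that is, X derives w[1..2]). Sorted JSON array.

CNF form of G:
  S -> T1 B | T1 C | T2 A | c
  A -> T0 T1
  B -> T2 T0 | T2 T2 | b
  C -> T0 T2 | T1 A | a
  T0 -> a
  T1 -> b
  T2 -> c

CYK table (by increasing span) (cells [i..j] with 1 ≤ i ≤ j ≤ 2 only):
  T[1,1] 'a' = {C,T0}  orig:{C}
  T[2,2] 'b' = {B,T1}  orig:{B}
  T[1,2] 'ab' = {A}

Original NTs in T[1,2] deriving "ab": ["A"]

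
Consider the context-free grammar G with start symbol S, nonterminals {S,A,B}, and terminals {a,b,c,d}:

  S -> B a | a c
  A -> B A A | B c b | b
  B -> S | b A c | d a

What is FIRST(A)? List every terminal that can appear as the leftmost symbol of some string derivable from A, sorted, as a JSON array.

FIRST sets, iterate to fixpoint:
[1]
  A via A→b: +{b}
  B via B→b A c: +{b}
  B via B→d a: +{d}
  S via S→B a: +{b,d}
  S via S→a c: +{a}
  FIRST[S]={a,b,d}  FIRST[A]={b}  FIRST[B]={b,d}
[2]
  A via A→B A A: +{d}
  B via B→S: +{a}
  FIRST[S]={a,b,d}  FIRST[A]={b,d}  FIRST[B]={a,b,d}
[3]
  A via A→B A A: +{a}
  FIRST[S]={a,b,d}  FIRST[A]={a,b,d}  FIRST[B]={a,b,d}
[4] (stable)
  FIRST[S]={a,b,d}  FIRST[A]={a,b,d}  FIRST[B]={a,b,d}

FIRST(A) = ["a", "b", "d"]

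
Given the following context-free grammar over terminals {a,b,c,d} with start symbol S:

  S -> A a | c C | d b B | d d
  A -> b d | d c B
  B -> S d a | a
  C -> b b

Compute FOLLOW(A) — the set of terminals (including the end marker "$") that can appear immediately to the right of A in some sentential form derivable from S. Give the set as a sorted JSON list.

FIRST iteration:
[1]
  A via A→b d: +{b}
  A via A→d c B: +{d}
  B via B→a: +{a}
  C via C→b b: +{b}
  S via S→A a: +{b,d}
  S via S→c C: +{c}
  FIRST[S]={b,c,d}  FIRST[A]={b,d}  FIRST[B]={a}  FIRST[C]={b}
[2]
  B via B→S d a: +{b,c,d}
  FIRST[S]={b,c,d}  FIRST[A]={b,d}  FIRST[B]={a,b,c,d}  FIRST[C]={b}
[3] (no change)
  FIRST[S]={b,c,d}  FIRST[A]={b,d}  FIRST[B]={a,b,c,d}  FIRST[C]={b}

FOLLOW iteration:
seed FOLLOW(S) with $
[1]
  B→S d a: FOLLOW(S) ⊇ FIRST(d) = {d}; new: +{d}
  S→A a: FOLLOW(A) ⊇ FIRST(a) = {a}; new: +{a}
  S→c C: FOLLOW(C) ⊇ FOLLOW(S) ⊇ {$,d}; new: +{$,d}
  S→d b B: FOLLOW(B) ⊇ FOLLOW(S) ⊇ {$,d}; new: +{$,d}
  S: {$,d}  A: {a}  B: {$,d}  C: {$,d}
[2]
  A→d c B: FOLLOW(B) ⊇ FOLLOW(A) ⊇ {a}; new: +{a}
  S: {$,d}  A: {a}  B: {$,a,d}  C: {$,d}
[3] done
  S: {$,d}  A: {a}  B: {$,a,d}  C: {$,d}

FOLLOW(A) = ["a"]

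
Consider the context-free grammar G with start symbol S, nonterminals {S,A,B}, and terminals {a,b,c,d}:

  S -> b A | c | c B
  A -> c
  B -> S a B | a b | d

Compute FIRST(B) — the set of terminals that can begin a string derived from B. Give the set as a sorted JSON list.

Compute FIRST by fixpoint:
pass 1:
  A via A→c: +{c}
  B via B→a b: +{a}
  B via B→d: +{d}
  S via S→b A: +{b}
  S via S→c: +{c}
  S: {b,c}  A: {c}  B: {a,d}
pass 2:
  B via B→S a B: +{b,c}
  S: {b,c}  A: {c}  B: {a,b,c,d}
pass 3: — fixpoint
  S: {b,c}  A: {c}  B: {a,b,c,d}

FIRST(B) = ["a", "b", "c", "d"]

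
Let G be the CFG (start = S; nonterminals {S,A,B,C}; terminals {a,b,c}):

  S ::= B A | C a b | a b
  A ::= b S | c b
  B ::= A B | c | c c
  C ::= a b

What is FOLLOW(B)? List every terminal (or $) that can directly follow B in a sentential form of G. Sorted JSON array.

FIRST sets, iterate to fixpoint:
round 1:
  A via A→b S: +{b}
  A via A→c b: +{c}
  B via B→A B: +{b,c}
  C via C→a b: +{a}
  S via S→B A: +{b,c}
  S via S→C a b: +{a}
  FIRST(S)={a,b,c}  FIRST(A)={b,c}  FIRST(B)={b,c}  FIRST(C)={a}
round 2: done
  FIRST(S)={a,b,c}  FIRST(A)={b,c}  FIRST(B)={b,c}  FIRST(C)={a}

Compute FOLLOW by fixpoint:
FOLLOW(S) := {$}
[1]
  B→A B: FOLLOW(A) ⊇ FIRST(B) = {b,c}; new: +{b,c}
  S→B A: FOLLOW(B) ⊇ FIRST(A) = {b,c}; new: +{b,c}
  S→B A: FOLLOW(A) ⊇ FOLLOW(S) ⊇ {$}; new: +{$}
  S→C a b: FOLLOW(C) ⊇ FIRST(a) = {a}; new: +{a}
  FOLLOW[S]={$}  FOLLOW[A]={$,b,c}  FOLLOW[B]={b,c}  FOLLOW[C]={a}
[2]
  A→b S: FOLLOW(S) ⊇ FOLLOW(A) ⊇ {$,b,c}; new: +{b,c}
  FOLLOW[S]={$,b,c}  FOLLOW[A]={$,b,c}  FOLLOW[B]={b,c}  FOLLOW[C]={a}
[3] done
  FOLLOW[S]={$,b,c}  FOLLOW[A]={$,b,c}  FOLLOW[B]={b,c}  FOLLOW[C]={a}

FOLLOW(B) = ["b", "c"]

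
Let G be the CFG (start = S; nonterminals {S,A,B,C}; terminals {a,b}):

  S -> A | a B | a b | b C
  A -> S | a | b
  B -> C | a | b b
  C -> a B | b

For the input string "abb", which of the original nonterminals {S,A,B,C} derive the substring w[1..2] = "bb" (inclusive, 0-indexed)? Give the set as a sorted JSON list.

Convert to CNF:
  S -> T0 B | T0 T1 | T1 C | a | b
  A -> T0 B | T0 T1 | T1 C | a | b
  B -> T0 B | T1 T1 | a | b
  C -> T0 B | b
  T0 -> a
  T1 -> b

CYK fill, restricted to cells inside w[1..2]:
  [1..1]={A,B,C,S,T1}  "b"  orig:{A,B,C,S}
  [2..2]={A,B,C,S,T1}  "b"  orig:{A,B,C,S}
  [1..2]={A,B,S}  "bb"

Original NTs in T[1,2] deriving "bb": ["A", "B", "S"]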